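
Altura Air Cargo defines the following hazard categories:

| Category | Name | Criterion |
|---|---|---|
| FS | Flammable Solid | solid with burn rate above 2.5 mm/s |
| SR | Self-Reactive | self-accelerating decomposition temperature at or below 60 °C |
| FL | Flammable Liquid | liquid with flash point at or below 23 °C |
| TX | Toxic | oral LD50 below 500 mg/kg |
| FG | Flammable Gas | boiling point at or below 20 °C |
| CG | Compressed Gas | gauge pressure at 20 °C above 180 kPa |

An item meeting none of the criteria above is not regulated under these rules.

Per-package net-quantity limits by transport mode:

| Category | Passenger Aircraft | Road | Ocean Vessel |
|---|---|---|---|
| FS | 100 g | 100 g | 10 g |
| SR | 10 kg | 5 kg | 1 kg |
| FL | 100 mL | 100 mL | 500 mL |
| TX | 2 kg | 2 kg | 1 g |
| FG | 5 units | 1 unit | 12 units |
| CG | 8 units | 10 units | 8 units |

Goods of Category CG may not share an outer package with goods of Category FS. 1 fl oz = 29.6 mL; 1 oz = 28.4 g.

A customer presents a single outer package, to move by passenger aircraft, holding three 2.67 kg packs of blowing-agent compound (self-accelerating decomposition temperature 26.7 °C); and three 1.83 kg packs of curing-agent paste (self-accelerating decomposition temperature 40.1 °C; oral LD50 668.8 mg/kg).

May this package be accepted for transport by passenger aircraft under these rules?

Self-accelerating decomposition temperature 26.7 °C meets the Category SR criterion (Self-Reactive), so the blowing-agent compound is Category SR.
Curing-agent paste: self-accelerating decomposition temperature 40.1 °C ≤ 60 °C → Category SR (Self-Reactive).
Category SR net quantity: (three 2.67 kg packs = 8.01 kg) + (three 1.83 kg packs = 5.49 kg) = 13.5 kg.
13.5 kg > 10 kg (passenger aircraft limit, Category SR) — over the limit.

No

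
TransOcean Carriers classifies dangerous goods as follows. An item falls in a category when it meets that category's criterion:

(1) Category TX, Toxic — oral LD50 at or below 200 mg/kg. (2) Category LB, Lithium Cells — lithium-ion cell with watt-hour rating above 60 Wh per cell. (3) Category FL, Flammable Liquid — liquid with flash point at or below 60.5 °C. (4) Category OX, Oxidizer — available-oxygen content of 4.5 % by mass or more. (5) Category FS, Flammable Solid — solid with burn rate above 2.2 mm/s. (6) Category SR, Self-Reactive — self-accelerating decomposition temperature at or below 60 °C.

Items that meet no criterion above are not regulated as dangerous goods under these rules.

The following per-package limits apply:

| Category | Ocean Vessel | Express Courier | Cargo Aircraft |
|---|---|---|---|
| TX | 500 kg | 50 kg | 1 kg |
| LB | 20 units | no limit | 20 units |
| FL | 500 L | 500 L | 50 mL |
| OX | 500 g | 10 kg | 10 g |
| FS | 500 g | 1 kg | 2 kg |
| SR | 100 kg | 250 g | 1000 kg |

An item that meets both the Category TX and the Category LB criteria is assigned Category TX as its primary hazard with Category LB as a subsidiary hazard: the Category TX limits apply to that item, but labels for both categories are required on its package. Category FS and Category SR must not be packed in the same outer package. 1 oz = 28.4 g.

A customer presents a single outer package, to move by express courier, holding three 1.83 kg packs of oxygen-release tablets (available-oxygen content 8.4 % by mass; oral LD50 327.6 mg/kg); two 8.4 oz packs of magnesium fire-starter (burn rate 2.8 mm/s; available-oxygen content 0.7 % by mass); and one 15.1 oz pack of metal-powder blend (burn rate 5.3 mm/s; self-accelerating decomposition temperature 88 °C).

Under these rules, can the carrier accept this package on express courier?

Yes

With available-oxygen content 8.4 % by mass (≥ 4.5 % by mass), the oxygen-release tablets fall in Category OX.
With burn rate 2.8 mm/s (> 2.2 mm/s), the magnesium fire-starter falls in Category FS.
Metal-powder blend: burn rate 5.3 mm/s > 2.2 mm/s → Category FS (Flammable Solid).
Total Category FS: (two 8.4 oz packs = 477.12 g) + (one 15.1 oz pack = 428.84 g) = 905.96 g.
905.96 g is within the express courier limit of 1 kg for Category FS.
Category OX quantity: three 1.83 kg packs = 5.49 kg.
That is within the Category OX express courier limit of 10 kg.
The segregation rule (Category FS with Category SR) does not apply to Category FS with Category OX.
Every hazard category is within its express courier limit and no segregation rule is violated.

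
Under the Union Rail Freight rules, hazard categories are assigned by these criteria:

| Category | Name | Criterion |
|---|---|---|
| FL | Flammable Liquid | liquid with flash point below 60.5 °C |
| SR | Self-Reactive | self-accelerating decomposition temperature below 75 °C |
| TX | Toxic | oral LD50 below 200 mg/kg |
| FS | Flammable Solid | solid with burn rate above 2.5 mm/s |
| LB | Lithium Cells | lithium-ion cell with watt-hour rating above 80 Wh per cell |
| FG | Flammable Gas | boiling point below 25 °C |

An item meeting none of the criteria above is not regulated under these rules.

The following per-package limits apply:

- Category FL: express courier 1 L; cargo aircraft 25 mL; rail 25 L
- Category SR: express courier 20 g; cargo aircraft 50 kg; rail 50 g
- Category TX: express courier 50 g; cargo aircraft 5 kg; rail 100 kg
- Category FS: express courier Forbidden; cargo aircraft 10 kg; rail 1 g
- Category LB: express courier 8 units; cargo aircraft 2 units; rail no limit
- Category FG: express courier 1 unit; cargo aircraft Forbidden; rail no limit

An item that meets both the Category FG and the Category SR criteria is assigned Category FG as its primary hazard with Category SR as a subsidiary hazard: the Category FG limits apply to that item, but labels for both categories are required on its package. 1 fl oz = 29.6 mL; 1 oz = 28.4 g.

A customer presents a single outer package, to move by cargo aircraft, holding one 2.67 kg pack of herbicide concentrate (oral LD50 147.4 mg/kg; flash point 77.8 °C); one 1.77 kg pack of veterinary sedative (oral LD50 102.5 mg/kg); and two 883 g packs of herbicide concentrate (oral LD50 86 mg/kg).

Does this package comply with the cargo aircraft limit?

With oral LD50 147.4 mg/kg (< 200 mg/kg), the herbicide concentrate falls in Category TX.
Veterinary sedative: oral LD50 102.5 mg/kg < 200 mg/kg → Category TX (Toxic).
With oral LD50 86 mg/kg (< 200 mg/kg), the herbicide concentrate falls in Category TX.
Category TX net quantity: 2.67 kg + 1.77 kg + (two 883 g packs = 1.766 kg) = 6.206 kg.
That exceeds the Category TX cargo aircraft limit of 5 kg.

No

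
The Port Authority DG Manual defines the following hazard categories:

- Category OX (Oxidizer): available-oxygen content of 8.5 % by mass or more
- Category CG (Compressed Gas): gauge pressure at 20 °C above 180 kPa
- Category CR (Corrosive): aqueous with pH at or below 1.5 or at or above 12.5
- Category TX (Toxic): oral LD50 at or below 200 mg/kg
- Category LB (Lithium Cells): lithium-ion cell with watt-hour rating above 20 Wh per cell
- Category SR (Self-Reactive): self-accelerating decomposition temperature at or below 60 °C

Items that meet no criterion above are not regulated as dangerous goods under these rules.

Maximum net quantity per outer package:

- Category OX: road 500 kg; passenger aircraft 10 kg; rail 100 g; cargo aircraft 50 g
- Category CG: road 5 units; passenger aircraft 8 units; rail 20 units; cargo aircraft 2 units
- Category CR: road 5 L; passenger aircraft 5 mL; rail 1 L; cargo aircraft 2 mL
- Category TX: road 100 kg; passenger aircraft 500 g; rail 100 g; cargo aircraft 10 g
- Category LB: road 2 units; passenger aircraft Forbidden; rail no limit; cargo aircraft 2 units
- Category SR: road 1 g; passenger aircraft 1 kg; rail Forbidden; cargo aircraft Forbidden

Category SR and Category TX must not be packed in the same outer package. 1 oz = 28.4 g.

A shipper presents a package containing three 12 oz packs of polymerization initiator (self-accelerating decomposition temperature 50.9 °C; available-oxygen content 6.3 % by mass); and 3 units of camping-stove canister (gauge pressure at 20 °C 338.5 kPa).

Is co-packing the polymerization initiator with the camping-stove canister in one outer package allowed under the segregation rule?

The polymerization initiator has self-accelerating decomposition temperature 50.9 °C, which is ≤ 60 °C, so it is Category SR (Self-Reactive).
Gauge pressure at 20 °C 338.5 kPa meets the Category CG criterion (Compressed Gas), so the camping-stove canister is Category CG.
No segregation rule bars Category SR with Category CG.

Yes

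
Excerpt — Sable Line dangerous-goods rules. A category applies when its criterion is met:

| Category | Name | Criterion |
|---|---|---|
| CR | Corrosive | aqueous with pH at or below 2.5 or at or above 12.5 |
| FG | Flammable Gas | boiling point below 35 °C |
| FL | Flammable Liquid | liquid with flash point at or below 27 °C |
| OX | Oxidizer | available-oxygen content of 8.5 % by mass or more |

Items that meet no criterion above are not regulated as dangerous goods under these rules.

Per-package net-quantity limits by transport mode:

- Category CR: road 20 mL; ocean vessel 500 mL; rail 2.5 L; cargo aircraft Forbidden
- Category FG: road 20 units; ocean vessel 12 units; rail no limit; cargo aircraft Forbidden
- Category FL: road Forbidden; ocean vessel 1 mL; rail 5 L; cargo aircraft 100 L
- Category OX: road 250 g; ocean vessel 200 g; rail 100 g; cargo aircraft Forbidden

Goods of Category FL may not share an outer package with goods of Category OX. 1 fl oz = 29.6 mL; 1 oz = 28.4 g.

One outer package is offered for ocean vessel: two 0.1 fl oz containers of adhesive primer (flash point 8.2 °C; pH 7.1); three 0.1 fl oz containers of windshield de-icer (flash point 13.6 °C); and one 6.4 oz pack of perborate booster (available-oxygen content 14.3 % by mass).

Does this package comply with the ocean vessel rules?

No

Flash point 8.2 °C meets the Category FL criterion (Flammable Liquid), so the adhesive primer is Category FL.
With flash point 13.6 °C (≤ 27 °C), the windshield de-icer falls in Category FL.
With available-oxygen content 14.3 % by mass (≥ 8.5 % by mass), the perborate booster falls in Category OX.
Total Category FL: (two 0.1 fl oz containers = 5.92 mL) + (three 0.1 fl oz containers = 8.88 mL) = 14.8 mL.
That exceeds the Category FL ocean vessel limit of 1 mL.
Category OX quantity: one 6.4 oz pack = 181.76 g.
181.76 g is within the ocean vessel limit of 200 g for Category OX.
Category FL and Category OX may not share an outer package.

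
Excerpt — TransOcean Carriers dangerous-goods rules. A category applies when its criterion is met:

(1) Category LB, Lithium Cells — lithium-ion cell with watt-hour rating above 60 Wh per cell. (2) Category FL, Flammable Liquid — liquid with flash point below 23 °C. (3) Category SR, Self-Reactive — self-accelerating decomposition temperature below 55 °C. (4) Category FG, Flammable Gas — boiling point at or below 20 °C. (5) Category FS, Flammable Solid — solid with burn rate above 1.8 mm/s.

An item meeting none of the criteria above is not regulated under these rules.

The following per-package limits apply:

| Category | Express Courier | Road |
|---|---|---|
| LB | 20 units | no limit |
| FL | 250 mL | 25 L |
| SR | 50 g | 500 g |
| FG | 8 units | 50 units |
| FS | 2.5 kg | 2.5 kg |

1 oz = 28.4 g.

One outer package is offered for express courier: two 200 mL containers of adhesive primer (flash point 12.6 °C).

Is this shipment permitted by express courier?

No

The adhesive primer has flash point 12.6 °C, which is < 23 °C, so it is Category FL (Flammable Liquid).
Category FL quantity: two 200 mL containers = 400 mL.
400 mL > 250 mL (express courier limit, Category FL) — over the limit.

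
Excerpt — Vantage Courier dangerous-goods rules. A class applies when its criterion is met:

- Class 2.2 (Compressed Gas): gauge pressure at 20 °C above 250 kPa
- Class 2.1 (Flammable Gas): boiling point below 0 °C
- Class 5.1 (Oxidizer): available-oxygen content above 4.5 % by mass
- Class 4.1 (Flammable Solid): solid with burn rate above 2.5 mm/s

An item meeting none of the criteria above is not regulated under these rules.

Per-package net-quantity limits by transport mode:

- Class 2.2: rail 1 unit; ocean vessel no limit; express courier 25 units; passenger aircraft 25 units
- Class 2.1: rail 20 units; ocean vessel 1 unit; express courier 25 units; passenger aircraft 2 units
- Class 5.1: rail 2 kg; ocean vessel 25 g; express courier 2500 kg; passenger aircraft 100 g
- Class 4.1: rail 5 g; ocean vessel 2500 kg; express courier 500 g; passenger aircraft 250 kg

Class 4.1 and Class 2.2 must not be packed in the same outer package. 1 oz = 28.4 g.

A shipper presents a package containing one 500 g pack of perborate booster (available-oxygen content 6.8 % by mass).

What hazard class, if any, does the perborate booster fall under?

Class 5.1

Perborate booster: available-oxygen content 6.8 % by mass > 4.5 % by mass → Class 5.1 (Oxidizer).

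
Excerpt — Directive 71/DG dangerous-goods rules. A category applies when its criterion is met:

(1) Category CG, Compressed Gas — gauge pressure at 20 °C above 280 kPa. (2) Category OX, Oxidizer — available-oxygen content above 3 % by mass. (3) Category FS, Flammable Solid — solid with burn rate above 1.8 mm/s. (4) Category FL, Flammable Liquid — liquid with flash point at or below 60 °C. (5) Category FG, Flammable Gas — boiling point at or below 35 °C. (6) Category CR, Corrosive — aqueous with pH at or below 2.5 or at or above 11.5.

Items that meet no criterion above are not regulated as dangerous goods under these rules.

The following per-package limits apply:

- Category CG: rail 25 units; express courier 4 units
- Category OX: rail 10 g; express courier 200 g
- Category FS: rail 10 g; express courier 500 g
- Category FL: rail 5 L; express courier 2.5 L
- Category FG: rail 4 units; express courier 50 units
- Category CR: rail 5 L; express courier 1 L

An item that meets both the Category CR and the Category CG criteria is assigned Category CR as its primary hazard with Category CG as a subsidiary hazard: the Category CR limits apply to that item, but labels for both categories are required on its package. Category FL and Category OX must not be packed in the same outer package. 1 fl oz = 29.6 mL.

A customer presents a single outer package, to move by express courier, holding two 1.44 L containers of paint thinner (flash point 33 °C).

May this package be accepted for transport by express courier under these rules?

No

The paint thinner has flash point 33 °C, which is ≤ 60 °C, so it is Category FL (Flammable Liquid).
Category FL quantity: two 1.44 L containers = 2.88 L.
That exceeds the Category FL express courier limit of 2.5 L.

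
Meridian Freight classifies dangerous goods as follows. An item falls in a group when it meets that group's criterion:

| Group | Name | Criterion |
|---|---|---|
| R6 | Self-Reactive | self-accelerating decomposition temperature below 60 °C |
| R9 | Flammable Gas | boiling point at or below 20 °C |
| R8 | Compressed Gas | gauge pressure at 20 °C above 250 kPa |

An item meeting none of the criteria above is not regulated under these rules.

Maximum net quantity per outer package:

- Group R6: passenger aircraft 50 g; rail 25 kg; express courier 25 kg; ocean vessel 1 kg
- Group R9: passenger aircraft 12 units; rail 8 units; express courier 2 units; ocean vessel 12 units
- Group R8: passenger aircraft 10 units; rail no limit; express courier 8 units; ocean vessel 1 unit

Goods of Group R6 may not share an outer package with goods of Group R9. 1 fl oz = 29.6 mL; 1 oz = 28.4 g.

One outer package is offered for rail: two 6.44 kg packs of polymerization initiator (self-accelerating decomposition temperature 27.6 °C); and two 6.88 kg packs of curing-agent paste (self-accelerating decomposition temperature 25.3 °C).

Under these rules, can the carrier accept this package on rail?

Polymerization initiator: self-accelerating decomposition temperature 27.6 °C < 60 °C → Group R6 (Self-Reactive).
Self-accelerating decomposition temperature 25.3 °C meets the Group R6 criterion (Self-Reactive), so the curing-agent paste is Group R6.
Group R6 net quantity: (two 6.44 kg packs = 12.88 kg) + (two 6.88 kg packs = 13.76 kg) = 26.64 kg.
26.64 kg > 25 kg (rail limit, Group R6) — over the limit.

No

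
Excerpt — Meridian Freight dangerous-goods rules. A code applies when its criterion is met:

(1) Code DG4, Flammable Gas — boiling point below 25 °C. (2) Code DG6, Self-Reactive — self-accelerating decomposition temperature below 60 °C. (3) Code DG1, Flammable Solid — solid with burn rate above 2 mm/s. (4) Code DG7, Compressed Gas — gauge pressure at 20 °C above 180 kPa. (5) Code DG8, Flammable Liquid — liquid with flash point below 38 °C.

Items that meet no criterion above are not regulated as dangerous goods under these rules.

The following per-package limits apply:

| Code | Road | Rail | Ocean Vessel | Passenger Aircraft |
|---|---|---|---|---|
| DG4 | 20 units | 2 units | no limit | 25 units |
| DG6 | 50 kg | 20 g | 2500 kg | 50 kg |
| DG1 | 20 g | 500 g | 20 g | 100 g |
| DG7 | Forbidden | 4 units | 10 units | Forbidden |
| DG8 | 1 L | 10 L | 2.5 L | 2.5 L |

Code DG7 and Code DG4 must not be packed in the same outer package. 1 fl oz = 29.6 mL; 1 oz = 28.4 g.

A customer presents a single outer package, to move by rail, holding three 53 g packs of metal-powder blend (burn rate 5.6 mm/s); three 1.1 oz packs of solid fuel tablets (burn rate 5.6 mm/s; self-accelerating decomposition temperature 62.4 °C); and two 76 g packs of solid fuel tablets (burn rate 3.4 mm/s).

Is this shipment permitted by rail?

With burn rate 5.6 mm/s (> 2 mm/s), the metal-powder blend falls in Code DG1.
The solid fuel tablets have burn rate 5.6 mm/s, which is > 2 mm/s, so they are Code DG1 (Flammable Solid).
Burn rate 3.4 mm/s meets the Code DG1 criterion (Flammable Solid), so the solid fuel tablets are Code DG1.
Code DG1 net quantity: (three 53 g packs = 159 g) + (three 1.1 oz packs = 93.72 g) + (two 76 g packs = 152 g) = 404.72 g.
404.72 g ≤ 500 g (rail limit, Code DG1) — within limit.

Yes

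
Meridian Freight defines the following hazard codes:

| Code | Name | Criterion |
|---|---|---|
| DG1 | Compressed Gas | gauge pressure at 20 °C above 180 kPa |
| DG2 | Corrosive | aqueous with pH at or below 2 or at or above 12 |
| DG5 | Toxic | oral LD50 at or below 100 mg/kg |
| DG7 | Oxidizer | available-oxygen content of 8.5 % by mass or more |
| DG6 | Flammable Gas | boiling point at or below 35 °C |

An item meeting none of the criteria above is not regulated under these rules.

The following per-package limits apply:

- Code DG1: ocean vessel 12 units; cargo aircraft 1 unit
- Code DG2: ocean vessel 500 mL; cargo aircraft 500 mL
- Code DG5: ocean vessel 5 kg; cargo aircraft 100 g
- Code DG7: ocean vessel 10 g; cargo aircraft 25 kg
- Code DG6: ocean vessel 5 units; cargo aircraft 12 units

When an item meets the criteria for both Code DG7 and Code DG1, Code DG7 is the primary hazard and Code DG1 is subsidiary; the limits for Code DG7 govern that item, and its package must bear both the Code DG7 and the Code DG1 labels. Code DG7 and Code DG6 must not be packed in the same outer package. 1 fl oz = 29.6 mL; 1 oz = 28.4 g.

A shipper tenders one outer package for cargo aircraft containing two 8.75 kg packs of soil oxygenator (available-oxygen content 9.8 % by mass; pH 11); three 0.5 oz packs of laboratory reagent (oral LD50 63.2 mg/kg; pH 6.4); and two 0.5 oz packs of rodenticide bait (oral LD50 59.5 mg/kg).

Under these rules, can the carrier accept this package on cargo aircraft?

Yes

Available-oxygen content 9.8 % by mass meets the Code DG7 criterion (Oxidizer), so the soil oxygenator is Code DG7.
The laboratory reagent has oral LD50 63.2 mg/kg, which is ≤ 100 mg/kg, so it is Code DG5 (Toxic).
With oral LD50 59.5 mg/kg (≤ 100 mg/kg), the rodenticide bait falls in Code DG5.
Code DG7 quantity: two 8.75 kg packs = 17.5 kg.
17.5 kg is within the cargo aircraft limit of 25 kg for Code DG7.
Code DG5 net quantity: (three 0.5 oz packs = 42.6 g) + (two 0.5 oz packs = 28.4 g) = 71 g.
71 g ≤ 100 g (cargo aircraft limit, Code DG5) — within limit.
The segregation rule (Code DG7 with Code DG6) does not apply to Code DG7 with Code DG5.
Every hazard code is within its cargo aircraft limit and no segregation rule is violated.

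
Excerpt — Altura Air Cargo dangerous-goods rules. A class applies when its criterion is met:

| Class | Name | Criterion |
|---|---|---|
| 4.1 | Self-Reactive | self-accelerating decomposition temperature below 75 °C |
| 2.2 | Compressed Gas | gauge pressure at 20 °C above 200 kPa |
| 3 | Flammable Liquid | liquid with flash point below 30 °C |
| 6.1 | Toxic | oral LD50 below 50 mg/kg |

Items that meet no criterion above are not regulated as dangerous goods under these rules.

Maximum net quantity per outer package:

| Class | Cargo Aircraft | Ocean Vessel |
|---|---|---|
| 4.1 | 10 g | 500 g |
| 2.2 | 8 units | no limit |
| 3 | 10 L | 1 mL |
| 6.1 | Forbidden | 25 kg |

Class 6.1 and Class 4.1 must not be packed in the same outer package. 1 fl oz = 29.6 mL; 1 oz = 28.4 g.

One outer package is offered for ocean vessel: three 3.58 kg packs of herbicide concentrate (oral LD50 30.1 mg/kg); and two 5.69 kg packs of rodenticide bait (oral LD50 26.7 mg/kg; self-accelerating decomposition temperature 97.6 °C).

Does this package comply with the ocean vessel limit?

With oral LD50 30.1 mg/kg (< 50 mg/kg), the herbicide concentrate falls in Class 6.1.
Rodenticide bait: oral LD50 26.7 mg/kg < 50 mg/kg → Class 6.1 (Toxic).
Total Class 6.1: (three 3.58 kg packs = 10.74 kg) + (two 5.69 kg packs = 11.38 kg) = 22.12 kg.
That is within the Class 6.1 ocean vessel limit of 25 kg.

Yes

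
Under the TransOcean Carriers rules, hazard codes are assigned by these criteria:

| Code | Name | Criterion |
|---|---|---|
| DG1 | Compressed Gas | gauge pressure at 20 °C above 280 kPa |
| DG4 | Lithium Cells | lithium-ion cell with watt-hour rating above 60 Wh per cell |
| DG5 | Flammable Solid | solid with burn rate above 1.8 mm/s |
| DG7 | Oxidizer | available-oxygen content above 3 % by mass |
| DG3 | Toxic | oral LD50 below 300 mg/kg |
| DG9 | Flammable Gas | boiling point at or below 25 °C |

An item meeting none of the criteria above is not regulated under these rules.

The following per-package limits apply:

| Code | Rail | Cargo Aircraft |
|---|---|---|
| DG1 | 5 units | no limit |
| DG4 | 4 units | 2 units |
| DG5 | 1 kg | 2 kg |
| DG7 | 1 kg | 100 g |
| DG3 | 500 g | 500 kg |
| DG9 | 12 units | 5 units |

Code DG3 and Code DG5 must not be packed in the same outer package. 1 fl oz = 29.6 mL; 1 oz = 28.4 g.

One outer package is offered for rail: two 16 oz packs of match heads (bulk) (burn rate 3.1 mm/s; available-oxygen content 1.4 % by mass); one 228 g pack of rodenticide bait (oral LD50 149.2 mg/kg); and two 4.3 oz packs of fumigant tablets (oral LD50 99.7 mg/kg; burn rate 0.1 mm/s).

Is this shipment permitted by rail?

Burn rate 3.1 mm/s meets the Code DG5 criterion (Flammable Solid), so the match heads (bulk) are Code DG5.
Oral LD50 149.2 mg/kg meets the Code DG3 criterion (Toxic), so the rodenticide bait is Code DG3.
Oral LD50 99.7 mg/kg meets the Code DG3 criterion (Toxic), so the fumigant tablets are Code DG3.
Total Code DG3: 228 g + (two 4.3 oz packs = 244.24 g) = 472.24 g.
That is within the Code DG3 rail limit of 500 g.
Code DG5 quantity: two 16 oz packs = 908.8 g.
908.8 g is within the rail limit of 1 kg for Code DG5.
Code DG3 and Code DG5 may not share an outer package.

No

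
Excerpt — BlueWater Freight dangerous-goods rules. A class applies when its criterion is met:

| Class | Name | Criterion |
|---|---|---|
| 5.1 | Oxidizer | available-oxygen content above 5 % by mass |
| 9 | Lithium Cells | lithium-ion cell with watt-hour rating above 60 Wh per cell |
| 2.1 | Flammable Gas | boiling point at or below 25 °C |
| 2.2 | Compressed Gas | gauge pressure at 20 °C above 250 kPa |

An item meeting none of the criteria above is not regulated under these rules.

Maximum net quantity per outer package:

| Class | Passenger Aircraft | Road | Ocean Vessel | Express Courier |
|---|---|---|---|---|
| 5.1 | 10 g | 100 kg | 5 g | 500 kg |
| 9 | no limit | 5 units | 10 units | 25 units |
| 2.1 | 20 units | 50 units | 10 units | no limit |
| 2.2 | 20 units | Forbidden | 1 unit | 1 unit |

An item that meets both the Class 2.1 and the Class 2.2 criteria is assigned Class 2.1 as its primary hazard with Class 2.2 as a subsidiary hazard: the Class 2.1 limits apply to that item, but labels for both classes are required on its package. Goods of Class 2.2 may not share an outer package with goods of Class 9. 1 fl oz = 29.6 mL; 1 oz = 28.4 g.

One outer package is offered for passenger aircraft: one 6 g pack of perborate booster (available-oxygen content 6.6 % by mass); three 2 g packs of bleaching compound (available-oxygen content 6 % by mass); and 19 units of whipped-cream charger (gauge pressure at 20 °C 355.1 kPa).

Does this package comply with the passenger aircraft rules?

Perborate booster: available-oxygen content 6.6 % by mass > 5 % by mass → Class 5.1 (Oxidizer).
Bleaching compound: available-oxygen content 6 % by mass > 5 % by mass → Class 5.1 (Oxidizer).
Gauge pressure at 20 °C 355.1 kPa meets the Class 2.2 criterion (Compressed Gas), so the whipped-cream charger is Class 2.2.
Class 5.1 net quantity: 6 g + (three 2 g packs = 6 g) = 12 g.
12 g exceeds the passenger aircraft limit of 10 g for Class 5.1.
Class 2.2 quantity: 19 units.
19 units ≤ 20 units (passenger aircraft limit, Class 2.2) — within limit.
The segregation rule (Class 2.2 with Class 9) does not apply to Class 5.1 with Class 2.2.

No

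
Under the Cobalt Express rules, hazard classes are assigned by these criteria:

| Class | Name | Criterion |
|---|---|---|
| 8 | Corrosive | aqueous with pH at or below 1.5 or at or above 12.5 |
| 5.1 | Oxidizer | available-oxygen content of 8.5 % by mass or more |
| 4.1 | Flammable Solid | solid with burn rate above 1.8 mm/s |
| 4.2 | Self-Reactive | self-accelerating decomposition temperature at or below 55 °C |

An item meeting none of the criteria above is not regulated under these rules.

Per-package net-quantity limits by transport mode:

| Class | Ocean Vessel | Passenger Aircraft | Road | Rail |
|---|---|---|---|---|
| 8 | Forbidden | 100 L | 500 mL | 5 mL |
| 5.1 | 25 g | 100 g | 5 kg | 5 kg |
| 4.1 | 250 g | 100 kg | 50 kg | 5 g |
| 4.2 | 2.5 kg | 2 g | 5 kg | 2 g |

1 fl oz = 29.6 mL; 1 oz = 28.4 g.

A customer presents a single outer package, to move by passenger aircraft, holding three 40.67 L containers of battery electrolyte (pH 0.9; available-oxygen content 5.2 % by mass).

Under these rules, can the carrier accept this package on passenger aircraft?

Battery electrolyte: pH 0.9 ≤ 1.5 → Class 8 (Corrosive).
Class 8 quantity: three 40.67 L containers = 122.01 L.
122.01 L > 100 L (passenger aircraft limit, Class 8) — over the limit.

No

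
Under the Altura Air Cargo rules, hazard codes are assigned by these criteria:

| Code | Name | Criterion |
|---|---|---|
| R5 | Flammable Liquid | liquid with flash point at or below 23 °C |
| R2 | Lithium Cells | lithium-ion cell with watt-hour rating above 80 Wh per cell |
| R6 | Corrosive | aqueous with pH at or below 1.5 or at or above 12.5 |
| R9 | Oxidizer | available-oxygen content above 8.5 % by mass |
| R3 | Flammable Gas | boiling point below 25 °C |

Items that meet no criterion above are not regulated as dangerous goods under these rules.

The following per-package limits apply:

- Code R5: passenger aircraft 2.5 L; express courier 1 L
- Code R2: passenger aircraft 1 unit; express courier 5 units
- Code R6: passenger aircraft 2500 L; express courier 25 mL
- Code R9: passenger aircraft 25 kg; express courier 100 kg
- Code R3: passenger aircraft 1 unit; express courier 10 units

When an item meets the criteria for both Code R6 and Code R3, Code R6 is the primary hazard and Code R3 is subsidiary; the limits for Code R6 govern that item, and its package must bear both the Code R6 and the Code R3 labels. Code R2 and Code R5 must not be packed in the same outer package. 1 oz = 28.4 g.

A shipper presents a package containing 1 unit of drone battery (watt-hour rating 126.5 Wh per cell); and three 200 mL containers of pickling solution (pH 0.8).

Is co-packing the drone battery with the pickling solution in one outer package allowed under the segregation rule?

Yes

Drone battery: watt-hour rating 126.5 Wh per cell > 80 Wh per cell → Code R2 (Lithium Cells).
With pH 0.8 (≤ 1.5), the pickling solution falls in Code R6.
No segregation rule bars Code R2 with Code R6.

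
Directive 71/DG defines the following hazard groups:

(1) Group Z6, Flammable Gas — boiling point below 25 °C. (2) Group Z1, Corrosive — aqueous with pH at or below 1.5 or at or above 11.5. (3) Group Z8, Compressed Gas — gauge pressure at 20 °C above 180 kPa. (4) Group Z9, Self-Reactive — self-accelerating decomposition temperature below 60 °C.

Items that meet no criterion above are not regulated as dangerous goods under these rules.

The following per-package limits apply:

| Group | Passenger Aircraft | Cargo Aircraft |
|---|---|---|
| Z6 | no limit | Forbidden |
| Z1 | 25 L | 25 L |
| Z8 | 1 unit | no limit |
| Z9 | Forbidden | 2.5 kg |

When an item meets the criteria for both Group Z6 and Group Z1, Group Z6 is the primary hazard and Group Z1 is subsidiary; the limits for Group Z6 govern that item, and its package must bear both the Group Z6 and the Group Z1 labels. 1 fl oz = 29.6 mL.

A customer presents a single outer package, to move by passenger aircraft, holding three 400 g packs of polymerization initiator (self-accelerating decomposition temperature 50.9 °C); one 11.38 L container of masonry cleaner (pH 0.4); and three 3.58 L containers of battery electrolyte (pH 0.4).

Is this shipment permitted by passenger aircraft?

No

Self-accelerating decomposition temperature 50.9 °C meets the Group Z9 criterion (Self-Reactive), so the polymerization initiator is Group Z9.
The masonry cleaner has pH 0.4, which is ≤ 1.5, so it is Group Z1 (Corrosive).
The battery electrolyte has pH 0.4, which is ≤ 1.5, so it is Group Z1 (Corrosive).
Group Z1 net quantity: 11.38 L + (three 3.58 L containers = 10.74 L) = 22.12 L.
That is within the Group Z1 passenger aircraft limit of 25 L.
Group Z9 quantity: three 400 g packs = 1.2 kg.
Group Z9 is Forbidden by passenger aircraft.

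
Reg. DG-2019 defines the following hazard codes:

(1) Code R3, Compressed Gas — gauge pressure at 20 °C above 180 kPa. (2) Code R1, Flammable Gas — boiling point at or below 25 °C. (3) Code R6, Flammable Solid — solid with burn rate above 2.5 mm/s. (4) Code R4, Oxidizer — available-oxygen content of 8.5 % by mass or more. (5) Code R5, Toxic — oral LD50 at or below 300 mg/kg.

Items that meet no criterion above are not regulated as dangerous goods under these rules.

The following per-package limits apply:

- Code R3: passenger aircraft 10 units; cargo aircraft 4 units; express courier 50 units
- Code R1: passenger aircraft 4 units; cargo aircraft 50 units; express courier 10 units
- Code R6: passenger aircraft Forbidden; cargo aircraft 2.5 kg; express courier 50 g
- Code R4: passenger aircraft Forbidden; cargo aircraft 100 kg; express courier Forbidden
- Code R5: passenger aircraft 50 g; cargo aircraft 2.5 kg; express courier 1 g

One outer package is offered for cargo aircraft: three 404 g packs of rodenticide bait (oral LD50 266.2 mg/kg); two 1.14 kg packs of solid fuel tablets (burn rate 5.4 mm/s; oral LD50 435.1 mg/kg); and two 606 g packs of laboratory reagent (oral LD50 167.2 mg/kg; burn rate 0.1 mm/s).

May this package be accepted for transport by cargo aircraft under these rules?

With oral LD50 266.2 mg/kg (≤ 300 mg/kg), the rodenticide bait falls in Code R5.
The solid fuel tablets have burn rate 5.4 mm/s, which is > 2.5 mm/s, so they are Code R6 (Flammable Solid).
Oral LD50 167.2 mg/kg meets the Code R5 criterion (Toxic), so the laboratory reagent is Code R5.
Code R5 net quantity: (three 404 g packs = 1.212 kg) + (two 606 g packs = 1.212 kg) = 2.424 kg.
That is within the Code R5 cargo aircraft limit of 2.5 kg.
Code R6 quantity: two 1.14 kg packs = 2.28 kg.
2.28 kg ≤ 2.5 kg (cargo aircraft limit, Code R6) — within limit.
Every hazard code is within its cargo aircraft limit and no segregation rule is violated.

Yes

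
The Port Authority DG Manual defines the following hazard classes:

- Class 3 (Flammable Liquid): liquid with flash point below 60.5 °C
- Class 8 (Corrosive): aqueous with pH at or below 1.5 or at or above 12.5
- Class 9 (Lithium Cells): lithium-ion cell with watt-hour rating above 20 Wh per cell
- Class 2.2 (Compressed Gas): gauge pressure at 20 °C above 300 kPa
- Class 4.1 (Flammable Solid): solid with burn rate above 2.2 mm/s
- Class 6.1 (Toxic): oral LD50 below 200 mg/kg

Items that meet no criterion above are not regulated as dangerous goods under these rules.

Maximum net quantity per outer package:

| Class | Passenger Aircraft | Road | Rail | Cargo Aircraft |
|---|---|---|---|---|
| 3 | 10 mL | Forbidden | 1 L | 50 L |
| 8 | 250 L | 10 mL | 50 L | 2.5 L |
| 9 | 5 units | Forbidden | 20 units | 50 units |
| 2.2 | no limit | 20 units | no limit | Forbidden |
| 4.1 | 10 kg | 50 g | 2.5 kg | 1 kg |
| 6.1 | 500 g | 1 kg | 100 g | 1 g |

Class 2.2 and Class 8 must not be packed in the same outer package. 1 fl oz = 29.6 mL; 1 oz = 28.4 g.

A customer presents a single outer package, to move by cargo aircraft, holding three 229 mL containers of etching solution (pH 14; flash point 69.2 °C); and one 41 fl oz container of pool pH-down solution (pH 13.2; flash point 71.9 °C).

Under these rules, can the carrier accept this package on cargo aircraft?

With pH 14 (≥ 12.5), the etching solution falls in Class 8.
Pool pH-down solution: pH 13.2 ≥ 12.5 → Class 8 (Corrosive).
Total Class 8: (three 229 mL containers = 687 mL) + (one 41 fl oz container = 1213.6 mL) = 1900.6 mL.
1900.6 mL ≤ 2.5 L (cargo aircraft limit, Class 8) — within limit.

Yes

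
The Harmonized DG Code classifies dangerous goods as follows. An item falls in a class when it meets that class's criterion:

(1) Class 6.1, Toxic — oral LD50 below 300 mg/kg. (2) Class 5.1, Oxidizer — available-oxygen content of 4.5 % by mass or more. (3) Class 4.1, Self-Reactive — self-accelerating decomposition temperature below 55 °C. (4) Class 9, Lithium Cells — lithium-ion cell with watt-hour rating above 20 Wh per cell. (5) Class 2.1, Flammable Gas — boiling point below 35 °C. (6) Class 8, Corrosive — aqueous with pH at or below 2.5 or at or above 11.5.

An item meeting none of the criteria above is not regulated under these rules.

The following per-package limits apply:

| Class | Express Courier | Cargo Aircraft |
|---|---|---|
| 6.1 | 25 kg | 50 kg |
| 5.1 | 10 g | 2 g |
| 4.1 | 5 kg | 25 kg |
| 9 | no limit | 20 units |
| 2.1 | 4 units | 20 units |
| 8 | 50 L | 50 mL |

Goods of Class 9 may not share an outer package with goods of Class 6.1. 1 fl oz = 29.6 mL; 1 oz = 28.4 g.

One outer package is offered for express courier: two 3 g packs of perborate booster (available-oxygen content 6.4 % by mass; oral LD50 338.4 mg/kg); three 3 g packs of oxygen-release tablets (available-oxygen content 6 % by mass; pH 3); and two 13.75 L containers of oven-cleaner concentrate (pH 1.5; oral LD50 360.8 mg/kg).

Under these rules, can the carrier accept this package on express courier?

Available-oxygen content 6.4 % by mass meets the Class 5.1 criterion (Oxidizer), so the perborate booster is Class 5.1.
With available-oxygen content 6 % by mass (≥ 4.5 % by mass), the oxygen-release tablets fall in Class 5.1.
With pH 1.5 (≤ 2.5), the oven-cleaner concentrate falls in Class 8.
Class 5.1 net quantity: (two 3 g packs = 6 g) + (three 3 g packs = 9 g) = 15 g.
That exceeds the Class 5.1 express courier limit of 10 g.
Class 8 quantity: two 13.75 L containers = 27.5 L.
That is within the Class 8 express courier limit of 50 L.
The segregation rule (Class 9 with Class 6.1) does not apply to Class 5.1 with Class 8.

No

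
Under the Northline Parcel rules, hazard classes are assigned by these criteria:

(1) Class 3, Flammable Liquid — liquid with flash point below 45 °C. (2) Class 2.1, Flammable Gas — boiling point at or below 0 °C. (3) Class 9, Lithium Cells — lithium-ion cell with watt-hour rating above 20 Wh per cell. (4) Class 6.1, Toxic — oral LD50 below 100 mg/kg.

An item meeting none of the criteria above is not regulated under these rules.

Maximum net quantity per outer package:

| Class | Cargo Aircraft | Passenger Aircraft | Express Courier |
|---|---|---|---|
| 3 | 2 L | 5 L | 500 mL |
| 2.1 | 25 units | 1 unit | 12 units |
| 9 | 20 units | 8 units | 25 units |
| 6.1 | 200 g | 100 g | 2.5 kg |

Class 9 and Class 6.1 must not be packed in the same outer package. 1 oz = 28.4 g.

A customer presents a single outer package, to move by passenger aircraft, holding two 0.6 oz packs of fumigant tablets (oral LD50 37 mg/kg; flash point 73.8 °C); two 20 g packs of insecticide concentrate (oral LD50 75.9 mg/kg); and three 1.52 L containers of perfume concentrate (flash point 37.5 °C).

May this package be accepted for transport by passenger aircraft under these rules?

Oral LD50 37 mg/kg meets the Class 6.1 criterion (Toxic), so the fumigant tablets are Class 6.1.
Oral LD50 75.9 mg/kg meets the Class 6.1 criterion (Toxic), so the insecticide concentrate is Class 6.1.
The perfume concentrate has flash point 37.5 °C, which is < 45 °C, so it is Class 3 (Flammable Liquid).
Class 6.1 net quantity: (two 0.6 oz packs = 34.08 g) + (two 20 g packs = 40 g) = 74.08 g.
74.08 g ≤ 100 g (passenger aircraft limit, Class 6.1) — within limit.
Class 3 quantity: three 1.52 L containers = 4.56 L.
4.56 L is within the passenger aircraft limit of 5 L for Class 3.
The segregation rule (Class 9 with Class 6.1) does not apply to Class 6.1 with Class 3.
Every hazard class is within its passenger aircraft limit and no segregation rule is violated.

Yes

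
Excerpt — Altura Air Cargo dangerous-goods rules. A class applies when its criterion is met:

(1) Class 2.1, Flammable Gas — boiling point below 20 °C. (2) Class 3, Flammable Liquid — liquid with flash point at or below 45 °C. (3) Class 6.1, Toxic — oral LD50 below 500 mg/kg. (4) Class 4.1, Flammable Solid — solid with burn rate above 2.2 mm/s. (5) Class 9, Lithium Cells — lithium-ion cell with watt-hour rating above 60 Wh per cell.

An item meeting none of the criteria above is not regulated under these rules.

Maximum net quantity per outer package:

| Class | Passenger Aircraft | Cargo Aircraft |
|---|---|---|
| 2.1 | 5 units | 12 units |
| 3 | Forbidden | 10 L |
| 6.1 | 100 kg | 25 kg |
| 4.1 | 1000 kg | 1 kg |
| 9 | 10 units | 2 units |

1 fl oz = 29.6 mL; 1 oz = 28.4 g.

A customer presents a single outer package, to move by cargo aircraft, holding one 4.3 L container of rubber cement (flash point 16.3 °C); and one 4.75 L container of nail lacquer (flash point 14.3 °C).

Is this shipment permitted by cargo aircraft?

Yes

With flash point 16.3 °C (≤ 45 °C), the rubber cement falls in Class 3.
The nail lacquer has flash point 14.3 °C, which is ≤ 45 °C, so it is Class 3 (Flammable Liquid).
Class 3 net quantity: 4.3 L + 4.75 L = 9.05 L.
9.05 L is within the cargo aircraft limit of 10 L for Class 3.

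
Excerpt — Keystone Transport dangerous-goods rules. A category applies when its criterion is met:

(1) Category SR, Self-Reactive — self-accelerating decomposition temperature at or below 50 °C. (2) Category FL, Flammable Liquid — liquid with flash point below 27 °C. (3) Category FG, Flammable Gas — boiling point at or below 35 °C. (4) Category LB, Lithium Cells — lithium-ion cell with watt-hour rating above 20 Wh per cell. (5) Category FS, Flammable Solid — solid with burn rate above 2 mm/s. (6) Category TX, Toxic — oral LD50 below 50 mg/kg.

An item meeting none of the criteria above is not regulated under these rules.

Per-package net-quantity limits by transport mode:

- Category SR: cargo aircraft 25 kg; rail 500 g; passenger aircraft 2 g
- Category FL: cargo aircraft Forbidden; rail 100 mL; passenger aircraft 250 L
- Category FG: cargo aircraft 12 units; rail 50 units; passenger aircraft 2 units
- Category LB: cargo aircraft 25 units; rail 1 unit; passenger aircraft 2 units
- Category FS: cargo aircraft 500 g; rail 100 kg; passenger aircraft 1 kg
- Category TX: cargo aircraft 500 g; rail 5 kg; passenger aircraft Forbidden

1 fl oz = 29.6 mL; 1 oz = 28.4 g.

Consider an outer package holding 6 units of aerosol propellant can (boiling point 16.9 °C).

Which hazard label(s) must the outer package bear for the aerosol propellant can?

Category FG

Aerosol propellant can: boiling point 16.9 °C ≤ 35 °C → Category FG (Flammable Gas).
Only the Category FG label is required.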